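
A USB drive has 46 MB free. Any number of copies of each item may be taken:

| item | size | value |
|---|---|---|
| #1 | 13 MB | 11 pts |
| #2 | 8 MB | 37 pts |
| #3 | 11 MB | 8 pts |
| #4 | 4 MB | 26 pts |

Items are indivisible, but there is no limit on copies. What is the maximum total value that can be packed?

Best value-per-unit is #4 at 26/4, and filling with it alone uses size 11×4=44. No mix of the others beats 11×26 = 286.

286 pts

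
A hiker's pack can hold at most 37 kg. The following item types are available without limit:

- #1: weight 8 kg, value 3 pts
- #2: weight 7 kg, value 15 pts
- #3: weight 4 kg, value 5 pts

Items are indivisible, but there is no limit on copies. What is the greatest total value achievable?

Best value-per-unit is #2 at 15/7, and filling with it alone uses weight 5×7=35. No mix of the others beats 5×15 = 75.

75 pts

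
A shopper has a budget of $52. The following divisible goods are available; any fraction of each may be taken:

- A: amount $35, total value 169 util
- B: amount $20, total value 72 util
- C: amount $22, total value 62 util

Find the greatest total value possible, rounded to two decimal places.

230.20

Take in order of value per unit:
- A (169/35 per unit): all 35 → value 169, running total 169.00
- B (72/20 per unit): 17 of 20 → value 17×72/20 = 61.2000, running total 230.20
Total 230.20.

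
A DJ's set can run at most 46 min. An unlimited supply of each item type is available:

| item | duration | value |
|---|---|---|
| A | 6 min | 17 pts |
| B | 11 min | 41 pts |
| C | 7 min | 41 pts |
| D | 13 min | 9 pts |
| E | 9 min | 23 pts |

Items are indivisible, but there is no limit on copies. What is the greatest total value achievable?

Best value-per-unit is C at 41/7; filling with it alone gives 6×41 = 246.
Optimal mix: 1×B + 5×C → duration 46, value 246.

246 pts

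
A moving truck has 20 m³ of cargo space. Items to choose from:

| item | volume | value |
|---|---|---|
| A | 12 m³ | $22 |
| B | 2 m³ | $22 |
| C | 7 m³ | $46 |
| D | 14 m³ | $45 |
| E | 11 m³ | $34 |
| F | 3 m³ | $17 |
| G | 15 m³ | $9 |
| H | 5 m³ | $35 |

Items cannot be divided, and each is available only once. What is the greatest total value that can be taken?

Check high-value combinations within 20 m³:
- B+C+F+H: volume 2+7+3+5=17, value 22+46+17+35=120
- B+C+H: volume 2+7+5=14, value 22+46+35=103
- B+C+E: volume 2+7+11=20, value 22+46+34=102
- C+F+H: volume 7+3+5=15, value 46+17+35=98
Best: $120.

$120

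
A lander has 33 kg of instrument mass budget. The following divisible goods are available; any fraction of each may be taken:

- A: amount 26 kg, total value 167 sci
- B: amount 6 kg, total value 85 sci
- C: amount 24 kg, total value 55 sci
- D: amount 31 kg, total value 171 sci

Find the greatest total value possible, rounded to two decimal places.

257.52

Take in order of value per unit:
- B (85/6 per unit): all 6 → value 85, running total 85.00
- A (167/26 per unit): all 26 → value 167, running total 252.00
- D (171/31 per unit): 1 of 31 → value 1×171/31 = 5.5161, running total 257.52
Total 257.52.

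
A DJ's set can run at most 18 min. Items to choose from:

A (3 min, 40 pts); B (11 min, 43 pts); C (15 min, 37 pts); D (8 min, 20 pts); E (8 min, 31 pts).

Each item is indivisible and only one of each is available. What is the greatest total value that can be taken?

Check high-value combinations within 18 min:
- A+B: duration 3+11=14, value 40+43=83
- A+C: duration 3+15=18, value 40+37=77
- A+E: duration 3+8=11, value 40+31=71
- A+D: duration 3+8=11, value 40+20=60
- D+E: duration 8+8=16, value 20+31=51
Best: 83 pts.

83 pts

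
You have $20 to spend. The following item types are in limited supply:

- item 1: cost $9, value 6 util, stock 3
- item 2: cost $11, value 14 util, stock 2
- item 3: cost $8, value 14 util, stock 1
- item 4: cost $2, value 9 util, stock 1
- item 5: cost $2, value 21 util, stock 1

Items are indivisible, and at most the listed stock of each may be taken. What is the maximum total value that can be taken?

Top feasible selections:
- 1×item 3 + 1×item 4 + 1×item 5: cost 12, value 44
- 1×item 2 + 1×item 4 + 1×item 5: cost 15, value 44
- 1×item 1 + 1×item 3 + 1×item 5: cost 19, value 41
Best: 44 util.

44 util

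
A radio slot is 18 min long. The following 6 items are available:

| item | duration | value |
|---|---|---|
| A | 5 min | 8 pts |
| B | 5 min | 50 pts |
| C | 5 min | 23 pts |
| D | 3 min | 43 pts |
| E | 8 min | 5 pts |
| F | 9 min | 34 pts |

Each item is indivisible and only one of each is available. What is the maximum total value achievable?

127 pts

This is a 0/1 knapsack; check combinations near the capacity.
- B+D+F: duration 5+3+9=17, value 50+43+34=127
- A+B+C+D: duration 5+5+5+3=18, value 8+50+23+43=124
- B+C+D: duration 5+5+3=13, value 50+23+43=116
- A+B+D: duration 5+5+3=13, value 8+50+43=101
Best: 127 pts.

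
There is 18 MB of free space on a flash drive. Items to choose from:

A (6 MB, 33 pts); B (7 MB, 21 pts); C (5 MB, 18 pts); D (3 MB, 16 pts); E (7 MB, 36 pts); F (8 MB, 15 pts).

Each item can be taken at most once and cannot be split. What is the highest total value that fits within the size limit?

87 pts

Check high-value combinations within 18 MB:
- A+C+E: size 6+5+7=18, value 33+18+36=87
- A+D+E: size 6+3+7=16, value 33+16+36=85
- B+D+E: size 7+3+7=17, value 21+16+36=73
- A+B+C: size 6+7+5=18, value 33+21+18=72
Best: 87 pts.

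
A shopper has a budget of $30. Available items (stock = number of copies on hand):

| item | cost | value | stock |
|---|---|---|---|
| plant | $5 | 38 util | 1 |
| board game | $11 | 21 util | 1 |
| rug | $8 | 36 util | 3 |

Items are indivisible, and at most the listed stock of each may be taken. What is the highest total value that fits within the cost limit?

146 util

Best selections within cost 30 and stock limits:
- 1×plant + 3×rug: cost 29, value 146
- 1×plant + 2×rug: cost 21, value 110
Best: 146 util.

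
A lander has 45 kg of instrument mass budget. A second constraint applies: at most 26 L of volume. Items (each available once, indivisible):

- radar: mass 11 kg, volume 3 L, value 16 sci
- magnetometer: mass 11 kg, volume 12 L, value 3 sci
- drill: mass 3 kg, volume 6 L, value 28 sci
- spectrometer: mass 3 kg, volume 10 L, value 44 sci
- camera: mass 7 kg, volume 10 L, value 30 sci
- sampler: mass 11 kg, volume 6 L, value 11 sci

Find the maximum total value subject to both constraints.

102 sci

Feasible sets respecting both limits:
- drill+spectrometer+camera: mass 13, volume 26, value 102
- radar+drill+spectrometer+sampler: mass 28, volume 25, value 99
- radar+spectrometer+camera: mass 21, volume 23, value 90
- radar+drill+spectrometer: mass 17, volume 19, value 88
Best: 102 sci.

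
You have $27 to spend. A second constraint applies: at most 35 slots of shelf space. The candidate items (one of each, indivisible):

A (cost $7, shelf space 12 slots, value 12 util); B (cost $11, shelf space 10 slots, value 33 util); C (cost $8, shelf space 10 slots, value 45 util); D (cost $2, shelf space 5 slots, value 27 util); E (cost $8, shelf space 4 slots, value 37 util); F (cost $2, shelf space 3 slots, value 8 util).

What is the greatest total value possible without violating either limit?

129 util

Feasible sets respecting both limits:
- A+C+D+E+F: cost 27, shelf space 34, value 129
- A+C+D+E: cost 25, shelf space 31, value 121
- C+D+E+F: cost 20, shelf space 22, value 117
Best: 129 util.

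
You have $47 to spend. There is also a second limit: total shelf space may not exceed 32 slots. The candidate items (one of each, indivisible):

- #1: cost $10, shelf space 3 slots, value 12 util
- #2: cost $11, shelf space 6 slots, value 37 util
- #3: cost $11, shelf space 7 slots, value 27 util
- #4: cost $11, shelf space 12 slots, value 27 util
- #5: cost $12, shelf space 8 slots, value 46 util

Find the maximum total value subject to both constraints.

122 util

Feasible sets respecting both limits:
- #1+#2+#3+#5: cost 44, shelf space 24, value 122
- #1+#2+#4+#5: cost 44, shelf space 29, value 122
- #1+#3+#4+#5: cost 44, shelf space 30, value 112
- #2+#3+#5: cost 34, shelf space 21, value 110
Best: 122 util.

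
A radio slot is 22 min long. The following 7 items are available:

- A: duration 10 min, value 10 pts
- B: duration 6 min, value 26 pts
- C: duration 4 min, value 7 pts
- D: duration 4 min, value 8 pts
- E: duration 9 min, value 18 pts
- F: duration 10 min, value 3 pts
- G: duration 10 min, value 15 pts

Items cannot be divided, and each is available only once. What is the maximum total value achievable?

52 pts

Check high-value combinations within 22 min:
- B+D+E: duration 6+4+9=19, value 26+8+18=52
- B+C+E: duration 6+4+9=19, value 26+7+18=51
- B+D+G: duration 6+4+10=20, value 26+8+15=49
- B+C+G: duration 6+4+10=20, value 26+7+15=48
- B+E: duration 6+9=15, value 26+18=44
Best: 52 pts.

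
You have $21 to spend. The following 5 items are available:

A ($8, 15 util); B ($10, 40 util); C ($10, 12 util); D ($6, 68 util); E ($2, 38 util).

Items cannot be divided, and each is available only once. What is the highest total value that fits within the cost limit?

146 util

Check high-value combinations within $21:
- B+D+E: cost 10+6+2=18, value 40+68+38=146
- A+D+E: cost 8+6+2=16, value 15+68+38=121
- C+D+E: cost 10+6+2=18, value 12+68+38=118
- B+D: cost 10+6=16, value 40+68=108
Best: 146 util.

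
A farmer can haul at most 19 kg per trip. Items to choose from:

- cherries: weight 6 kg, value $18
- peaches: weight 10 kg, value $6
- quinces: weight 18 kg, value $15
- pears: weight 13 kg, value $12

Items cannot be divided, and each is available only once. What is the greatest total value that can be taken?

Check high-value combinations within 19 kg:
- cherries+pears: weight 6+13=19, value 18+12=30
- cherries+peaches: weight 6+10=16, value 18+6=24
- cherries: weight 6, value 18
- quinces: weight 18, value 15
- pears: weight 13, value 12
Best: $30.

$30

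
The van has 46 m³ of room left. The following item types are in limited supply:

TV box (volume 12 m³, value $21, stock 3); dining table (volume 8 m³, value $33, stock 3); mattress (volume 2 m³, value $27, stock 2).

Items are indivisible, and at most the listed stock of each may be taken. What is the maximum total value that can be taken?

$174

Top feasible selections:
- 1×TV box + 3×dining table + 2×mattress: volume 40, value 174
- 2×TV box + 2×dining table + 2×mattress: volume 44, value 162
- 3×dining table + 2×mattress: volume 28, value 153
- 1×TV box + 3×dining table + 1×mattress: volume 38, value 147
Best: $174.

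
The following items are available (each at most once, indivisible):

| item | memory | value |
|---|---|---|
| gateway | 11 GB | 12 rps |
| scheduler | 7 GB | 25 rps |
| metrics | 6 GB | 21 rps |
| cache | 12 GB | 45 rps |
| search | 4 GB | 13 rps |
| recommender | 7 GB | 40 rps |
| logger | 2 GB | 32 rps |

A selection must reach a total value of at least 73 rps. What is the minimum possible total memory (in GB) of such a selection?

13

Subsets with value ≥ 73, sorted by total memory:
- search+recommender+logger: memory 13, value 85
- cache+logger: memory 14, value 77
- metrics+recommender+logger: memory 15, value 93
Minimum memory: 13 GB.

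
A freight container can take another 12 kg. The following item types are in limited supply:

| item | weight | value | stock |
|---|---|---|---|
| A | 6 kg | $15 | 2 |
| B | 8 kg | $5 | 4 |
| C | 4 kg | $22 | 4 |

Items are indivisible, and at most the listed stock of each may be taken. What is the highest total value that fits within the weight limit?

Best selections within weight 12 and stock limits:
- 3×C: weight 12, value 66
- 2×C: weight 8, value 44
- 1×A + 1×C: weight 10, value 37
Best: $66.

$66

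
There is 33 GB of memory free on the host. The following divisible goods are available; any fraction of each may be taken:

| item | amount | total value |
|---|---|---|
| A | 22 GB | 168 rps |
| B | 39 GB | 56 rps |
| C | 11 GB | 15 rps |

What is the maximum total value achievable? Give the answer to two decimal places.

183.79

Take in order of value per unit:
- A (168/22 per unit): all 22 → value 168, running total 168.00
- B (56/39 per unit): 11 of 39 → value 11×56/39 = 15.7949, running total 183.79
Total 183.79.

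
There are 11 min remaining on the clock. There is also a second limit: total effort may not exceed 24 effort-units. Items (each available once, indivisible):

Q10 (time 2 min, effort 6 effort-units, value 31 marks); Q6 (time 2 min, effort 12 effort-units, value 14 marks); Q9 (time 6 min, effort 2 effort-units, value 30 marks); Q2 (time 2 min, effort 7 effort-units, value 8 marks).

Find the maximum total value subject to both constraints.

75 marks

Feasible sets respecting both limits:
- Q10+Q6+Q9: time 10, effort 20, value 75
- Q10+Q9+Q2: time 10, effort 15, value 69
- Q10+Q9: time 8, effort 8, value 61
Best: 75 marks.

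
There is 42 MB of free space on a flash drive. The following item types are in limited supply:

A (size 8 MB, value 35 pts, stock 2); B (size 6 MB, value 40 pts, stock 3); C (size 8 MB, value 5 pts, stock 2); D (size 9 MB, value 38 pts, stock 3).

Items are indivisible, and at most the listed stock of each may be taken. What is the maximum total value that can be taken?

196 pts

Top feasible selections:
- 3×B + 2×D: size 36, value 196
- 2×A + 3×B + 1×C: size 42, value 195
- 2×B + 3×D: size 39, value 194
Best: 196 pts.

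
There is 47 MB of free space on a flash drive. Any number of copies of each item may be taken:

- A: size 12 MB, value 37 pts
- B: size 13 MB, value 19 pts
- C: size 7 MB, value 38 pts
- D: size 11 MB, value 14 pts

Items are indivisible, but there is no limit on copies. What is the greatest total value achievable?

228 pts

Best value-per-unit is C at 38/7, and filling with it alone uses size 6×7=42. No mix of the others beats 6×38 = 228.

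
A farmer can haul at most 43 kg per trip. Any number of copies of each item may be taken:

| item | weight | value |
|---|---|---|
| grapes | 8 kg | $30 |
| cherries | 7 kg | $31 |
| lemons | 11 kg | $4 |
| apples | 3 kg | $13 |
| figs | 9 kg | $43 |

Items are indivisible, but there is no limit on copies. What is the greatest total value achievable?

Best value-per-unit is figs at 43/9; filling with it alone gives 4×43 = 172.
Optimal mix: 1×cherries + 4×figs → weight 43, value 203.

$203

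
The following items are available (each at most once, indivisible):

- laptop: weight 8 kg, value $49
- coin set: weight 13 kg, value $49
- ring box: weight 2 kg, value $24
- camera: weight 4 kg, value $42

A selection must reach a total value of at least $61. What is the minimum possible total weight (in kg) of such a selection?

6

Subsets with value ≥ 61, sorted by total weight:
- ring box+camera: weight 6, value 66
- laptop+ring box: weight 10, value 73
Minimum weight: 6 kg.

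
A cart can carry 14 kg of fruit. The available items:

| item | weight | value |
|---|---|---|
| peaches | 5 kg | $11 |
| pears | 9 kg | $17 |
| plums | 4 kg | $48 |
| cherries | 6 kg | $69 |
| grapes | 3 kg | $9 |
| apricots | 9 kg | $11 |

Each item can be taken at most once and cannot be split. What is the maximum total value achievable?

$126

This is a 0/1 knapsack; check combinations near the capacity.
- plums+cherries+grapes: weight 4+6+3=13, value 48+69+9=126
- plums+cherries: weight 4+6=10, value 48+69=117
- peaches+cherries+grapes: weight 5+6+3=14, value 11+69+9=89
Best: $126.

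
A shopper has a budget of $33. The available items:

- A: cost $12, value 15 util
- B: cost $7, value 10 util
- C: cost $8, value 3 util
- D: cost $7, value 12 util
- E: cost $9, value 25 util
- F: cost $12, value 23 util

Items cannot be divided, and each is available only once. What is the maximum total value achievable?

This is a 0/1 knapsack; check combinations near the capacity.
- A+E+F: cost 12+9+12=33, value 15+25+23=63
- D+E+F: cost 7+9+12=28, value 12+25+23=60
- B+E+F: cost 7+9+12=28, value 10+25+23=58
Best: 63 util.

63 util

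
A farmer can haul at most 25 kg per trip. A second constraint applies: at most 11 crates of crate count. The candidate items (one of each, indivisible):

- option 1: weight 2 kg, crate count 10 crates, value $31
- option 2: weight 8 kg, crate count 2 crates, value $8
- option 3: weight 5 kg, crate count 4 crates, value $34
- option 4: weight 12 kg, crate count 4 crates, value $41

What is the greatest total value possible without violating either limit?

Feasible sets respecting both limits:
- option 2+option 3+option 4: weight 25, crate count 10, value 83
- option 3+option 4: weight 17, crate count 8, value 75
- option 2+option 4: weight 20, crate count 6, value 49
Best: $83.

$83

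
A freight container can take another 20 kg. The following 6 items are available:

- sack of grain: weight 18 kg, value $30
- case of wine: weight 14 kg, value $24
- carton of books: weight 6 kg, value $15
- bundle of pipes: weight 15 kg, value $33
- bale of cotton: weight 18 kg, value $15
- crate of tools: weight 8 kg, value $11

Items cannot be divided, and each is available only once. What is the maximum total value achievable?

$39

Check high-value combinations within 20 kg:
- case of wine+carton of books: weight 14+6=20, value 24+15=39
- bundle of pipes: weight 15, value 33
- sack of grain: weight 18, value 30
- carton of books+crate of tools: weight 6+8=14, value 15+11=26
- case of wine: weight 14, value 24
Best: $39.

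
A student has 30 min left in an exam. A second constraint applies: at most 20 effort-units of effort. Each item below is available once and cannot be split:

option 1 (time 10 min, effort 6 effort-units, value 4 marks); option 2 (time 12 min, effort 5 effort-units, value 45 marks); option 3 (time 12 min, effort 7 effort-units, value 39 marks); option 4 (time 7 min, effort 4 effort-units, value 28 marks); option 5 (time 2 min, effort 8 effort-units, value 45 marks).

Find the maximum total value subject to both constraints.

129 marks

Feasible sets respecting both limits:
- option 2+option 3+option 5: time 26, effort 20, value 129
- option 2+option 4+option 5: time 21, effort 17, value 118
- option 3+option 4+option 5: time 21, effort 19, value 112
- option 1+option 2+option 5: time 24, effort 19, value 94
Best: 129 marks.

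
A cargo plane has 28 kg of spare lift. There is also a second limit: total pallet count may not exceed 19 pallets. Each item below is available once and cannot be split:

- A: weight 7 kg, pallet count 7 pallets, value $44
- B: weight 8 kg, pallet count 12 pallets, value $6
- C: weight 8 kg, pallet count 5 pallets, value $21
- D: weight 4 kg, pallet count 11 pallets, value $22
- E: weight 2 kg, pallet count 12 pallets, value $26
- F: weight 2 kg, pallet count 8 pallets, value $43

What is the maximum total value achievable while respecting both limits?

Feasible sets respecting both limits:
- A+F: weight 9, pallet count 15, value 87
- A+E: weight 9, pallet count 19, value 70
- A+D: weight 11, pallet count 18, value 66
- A+C: weight 15, pallet count 12, value 65
Best: $87.

$87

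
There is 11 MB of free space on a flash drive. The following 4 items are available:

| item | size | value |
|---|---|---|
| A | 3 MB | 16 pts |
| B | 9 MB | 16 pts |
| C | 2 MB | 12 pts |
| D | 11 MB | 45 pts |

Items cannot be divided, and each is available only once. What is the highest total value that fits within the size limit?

Check high-value combinations within 11 MB:
- D: size 11, value 45
- A+C: size 3+2=5, value 16+12=28
- B+C: size 9+2=11, value 16+12=28
Best: 45 pts.

45 pts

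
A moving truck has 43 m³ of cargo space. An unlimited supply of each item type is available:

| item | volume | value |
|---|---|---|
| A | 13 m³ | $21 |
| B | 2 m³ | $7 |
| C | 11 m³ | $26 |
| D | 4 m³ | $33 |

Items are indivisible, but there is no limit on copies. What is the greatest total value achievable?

$337

Best value-per-unit is D at 33/4; filling with it alone gives 10×33 = 330.
Optimal mix: 1×B + 10×D → volume 42, value 337.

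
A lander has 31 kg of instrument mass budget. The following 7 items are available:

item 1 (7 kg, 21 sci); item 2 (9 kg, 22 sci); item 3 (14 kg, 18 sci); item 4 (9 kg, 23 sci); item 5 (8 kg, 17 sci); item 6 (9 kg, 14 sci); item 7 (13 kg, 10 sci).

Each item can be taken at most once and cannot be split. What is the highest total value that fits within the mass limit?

66 sci

This is a 0/1 knapsack; check combinations near the capacity.
- item 1+item 2+item 4: mass 7+9+9=25, value 21+22+23=66
- item 2+item 4+item 5: mass 9+9+8=26, value 22+23+17=62
- item 1+item 3+item 4: mass 7+14+9=30, value 21+18+23=62
Best: 66 sci.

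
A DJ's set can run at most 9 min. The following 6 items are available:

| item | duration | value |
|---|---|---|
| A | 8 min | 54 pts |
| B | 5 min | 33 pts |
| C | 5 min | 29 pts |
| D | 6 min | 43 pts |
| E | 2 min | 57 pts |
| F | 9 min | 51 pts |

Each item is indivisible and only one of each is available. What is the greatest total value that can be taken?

100 pts

This is a 0/1 knapsack; check combinations near the capacity.
- D+E: duration 6+2=8, value 43+57=100
- B+E: duration 5+2=7, value 33+57=90
- C+E: duration 5+2=7, value 29+57=86
- E: duration 2, value 57
- A: duration 8, value 54
Best: 100 pts.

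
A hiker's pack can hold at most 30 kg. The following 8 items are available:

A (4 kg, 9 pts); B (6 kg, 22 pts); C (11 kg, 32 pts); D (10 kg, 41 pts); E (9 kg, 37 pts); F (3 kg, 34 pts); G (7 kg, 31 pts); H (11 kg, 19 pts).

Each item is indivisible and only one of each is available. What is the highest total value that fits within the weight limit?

143 pts

Check high-value combinations within 30 kg:
- D+E+F+G: weight 10+9+3+7=29, value 41+37+34+31=143
- A+B+D+F+G: weight 4+6+10+3+7=30, value 9+22+41+34+31=137
- B+D+E+F: weight 6+10+9+3=28, value 22+41+37+34=134
- C+E+F+G: weight 11+9+3+7=30, value 32+37+34+31=134
- A+B+E+F+G: weight 4+6+9+3+7=29, value 9+22+37+34+31=133
Best: 143 pts.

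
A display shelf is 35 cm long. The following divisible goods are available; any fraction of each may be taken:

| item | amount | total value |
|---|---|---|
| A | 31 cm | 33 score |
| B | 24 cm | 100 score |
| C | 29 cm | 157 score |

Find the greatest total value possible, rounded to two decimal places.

182.00

Take in order of value per unit:
- C (157/29 per unit): all 29 → value 157, running total 157.00
- B (100/24 per unit): 6 of 24 → value 6×100/24 = 25.0000, running total 182.00
Total 182.00.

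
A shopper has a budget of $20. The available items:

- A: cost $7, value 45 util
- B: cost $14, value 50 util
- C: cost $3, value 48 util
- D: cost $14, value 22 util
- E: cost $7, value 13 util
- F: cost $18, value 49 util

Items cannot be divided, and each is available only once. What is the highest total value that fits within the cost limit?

106 util

This is a 0/1 knapsack; check combinations near the capacity.
- A+C+E: cost 7+3+7=17, value 45+48+13=106
- B+C: cost 14+3=17, value 50+48=98
- A+C: cost 7+3=10, value 45+48=93
- C+D: cost 3+14=17, value 48+22=70
Best: 106 util.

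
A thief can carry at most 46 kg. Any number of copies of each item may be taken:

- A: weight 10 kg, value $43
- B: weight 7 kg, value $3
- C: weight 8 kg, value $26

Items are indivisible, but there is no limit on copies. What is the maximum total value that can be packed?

$181

Best value-per-unit is A at 43/10; filling with it alone gives 4×43 = 172.
Optimal mix: 3×A + 2×C → weight 46, value 181.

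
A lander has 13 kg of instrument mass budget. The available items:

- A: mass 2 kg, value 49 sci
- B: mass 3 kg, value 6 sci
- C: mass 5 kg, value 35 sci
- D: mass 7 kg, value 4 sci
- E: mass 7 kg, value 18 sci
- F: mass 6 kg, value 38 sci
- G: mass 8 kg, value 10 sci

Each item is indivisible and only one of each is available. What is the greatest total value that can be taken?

Check high-value combinations within 13 kg:
- A+C+F: mass 2+5+6=13, value 49+35+38=122
- A+B+F: mass 2+3+6=11, value 49+6+38=93
- A+B+C: mass 2+3+5=10, value 49+6+35=90
Best: 122 sci.

122 sci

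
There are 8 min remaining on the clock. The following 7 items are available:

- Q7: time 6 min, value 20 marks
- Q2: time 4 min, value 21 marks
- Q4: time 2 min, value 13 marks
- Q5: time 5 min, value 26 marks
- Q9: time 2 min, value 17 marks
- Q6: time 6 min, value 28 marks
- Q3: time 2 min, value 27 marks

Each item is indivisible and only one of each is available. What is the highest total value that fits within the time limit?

65 marks

Check high-value combinations within 8 min:
- Q2+Q9+Q3: time 4+2+2=8, value 21+17+27=65
- Q2+Q4+Q3: time 4+2+2=8, value 21+13+27=61
- Q4+Q9+Q3: time 2+2+2=6, value 13+17+27=57
- Q6+Q3: time 6+2=8, value 28+27=55
- Q5+Q3: time 5+2=7, value 26+27=53
Best: 65 marks.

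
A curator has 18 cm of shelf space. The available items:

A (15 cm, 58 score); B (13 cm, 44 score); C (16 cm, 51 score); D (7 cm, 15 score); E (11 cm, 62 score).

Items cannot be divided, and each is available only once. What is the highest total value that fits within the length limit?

Check high-value combinations within 18 cm:
- D+E: length 7+11=18, value 15+62=77
- E: length 11, value 62
- A: length 15, value 58
- C: length 16, value 51
- B: length 13, value 44
Best: 77 score.

77 score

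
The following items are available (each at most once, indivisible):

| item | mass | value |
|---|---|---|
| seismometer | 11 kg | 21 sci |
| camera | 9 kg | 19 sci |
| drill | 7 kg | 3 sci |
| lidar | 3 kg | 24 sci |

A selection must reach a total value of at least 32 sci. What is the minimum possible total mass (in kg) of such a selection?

Subsets with value ≥ 32, sorted by total mass:
- camera+lidar: mass 12, value 43
- seismometer+lidar: mass 14, value 45
Minimum mass: 12 kg.

12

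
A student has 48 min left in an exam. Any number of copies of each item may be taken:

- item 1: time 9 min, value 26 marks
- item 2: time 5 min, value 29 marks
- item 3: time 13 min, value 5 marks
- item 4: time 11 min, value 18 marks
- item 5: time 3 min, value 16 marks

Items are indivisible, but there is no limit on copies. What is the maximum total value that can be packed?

Best value-per-unit is item 2 at 29/5; filling with it alone gives 9×29 = 261.
Optimal mix: 9×item 2 + 1×item 5 → time 48, value 277.

277 marks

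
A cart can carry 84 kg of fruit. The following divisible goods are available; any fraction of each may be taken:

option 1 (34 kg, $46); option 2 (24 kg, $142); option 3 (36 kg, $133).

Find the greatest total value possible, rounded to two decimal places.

307.47

Take in order of value per unit:
- option 2 (142/24 per unit): all 24 → value 142, running total 142.00
- option 3 (133/36 per unit): all 36 → value 133, running total 275.00
- option 1 (46/34 per unit): 24 of 34 → value 24×46/34 = 32.4706, running total 307.47
Total 307.47.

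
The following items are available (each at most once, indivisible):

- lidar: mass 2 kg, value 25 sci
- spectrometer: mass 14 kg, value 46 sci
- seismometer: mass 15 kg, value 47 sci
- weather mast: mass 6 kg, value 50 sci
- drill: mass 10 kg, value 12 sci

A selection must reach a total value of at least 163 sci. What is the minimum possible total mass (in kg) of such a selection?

Subsets with value ≥ 163, sorted by total mass:
- lidar+spectrometer+seismometer+weather mast: mass 37, value 168
- lidar+spectrometer+seismometer+weather mast+drill: mass 47, value 180
Minimum mass: 37 kg.

37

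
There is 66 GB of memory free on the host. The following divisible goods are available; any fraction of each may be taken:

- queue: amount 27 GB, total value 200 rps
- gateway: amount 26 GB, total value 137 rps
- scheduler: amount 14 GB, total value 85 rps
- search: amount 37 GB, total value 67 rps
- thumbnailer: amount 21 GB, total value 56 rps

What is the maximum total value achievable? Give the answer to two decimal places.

Take in order of value per unit:
- queue (200/27 per unit): all 27 → value 200, running total 200.00
- scheduler (85/14 per unit): all 14 → value 85, running total 285.00
- gateway (137/26 per unit): 25 of 26 → value 25×137/26 = 131.7308, running total 416.73
Total 416.73.

416.73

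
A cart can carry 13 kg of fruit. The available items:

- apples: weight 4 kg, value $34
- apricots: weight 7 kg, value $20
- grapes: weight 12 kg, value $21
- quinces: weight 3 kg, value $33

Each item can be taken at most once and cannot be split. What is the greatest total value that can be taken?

Check high-value combinations within 13 kg:
- apples+quinces: weight 4+3=7, value 34+33=67
- apples+apricots: weight 4+7=11, value 34+20=54
- apricots+quinces: weight 7+3=10, value 20+33=53
Best: $67.

$67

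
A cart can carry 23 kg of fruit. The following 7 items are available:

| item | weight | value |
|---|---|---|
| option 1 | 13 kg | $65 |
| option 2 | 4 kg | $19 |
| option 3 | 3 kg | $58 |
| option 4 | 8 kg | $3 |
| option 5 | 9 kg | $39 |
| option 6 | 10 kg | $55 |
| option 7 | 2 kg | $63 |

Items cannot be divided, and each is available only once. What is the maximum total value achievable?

$205

This is a 0/1 knapsack; check combinations near the capacity.
- option 1+option 2+option 3+option 7: weight 13+4+3+2=22, value 65+19+58+63=205
- option 2+option 3+option 6+option 7: weight 4+3+10+2=19, value 19+58+55+63=195
- option 1+option 3+option 7: weight 13+3+2=18, value 65+58+63=186
- option 2+option 3+option 5+option 7: weight 4+3+9+2=18, value 19+58+39+63=179
- option 3+option 4+option 6+option 7: weight 3+8+10+2=23, value 58+3+55+63=179
Best: $205.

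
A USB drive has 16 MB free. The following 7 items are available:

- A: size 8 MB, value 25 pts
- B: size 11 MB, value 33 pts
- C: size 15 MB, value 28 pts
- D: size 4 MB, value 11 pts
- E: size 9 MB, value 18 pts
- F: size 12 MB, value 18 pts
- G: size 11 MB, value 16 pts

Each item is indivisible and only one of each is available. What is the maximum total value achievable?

This is a 0/1 knapsack; check combinations near the capacity.
- B+D: size 11+4=15, value 33+11=44
- A+D: size 8+4=12, value 25+11=36
- B: size 11, value 33
- D+E: size 4+9=13, value 11+18=29
Best: 44 pts.

44 pts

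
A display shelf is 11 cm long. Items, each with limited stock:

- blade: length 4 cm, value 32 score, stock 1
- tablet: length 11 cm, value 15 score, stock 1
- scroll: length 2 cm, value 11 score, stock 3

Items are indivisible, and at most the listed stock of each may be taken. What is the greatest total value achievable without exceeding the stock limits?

Best selections within length 11 and stock limits:
- 1×blade + 3×scroll: length 10, value 65
- 1×blade + 2×scroll: length 8, value 54
- 1×blade + 1×scroll: length 6, value 43
Best: 65 score.

65 score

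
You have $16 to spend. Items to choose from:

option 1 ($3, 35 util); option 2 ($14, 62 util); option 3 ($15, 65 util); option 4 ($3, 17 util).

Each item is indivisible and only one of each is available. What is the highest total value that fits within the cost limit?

65 util

This is a 0/1 knapsack; check combinations near the capacity.
- option 3: cost 15, value 65
- option 2: cost 14, value 62
- option 1+option 4: cost 3+3=6, value 35+17=52
- option 1: cost 3, value 35
Best: 65 util.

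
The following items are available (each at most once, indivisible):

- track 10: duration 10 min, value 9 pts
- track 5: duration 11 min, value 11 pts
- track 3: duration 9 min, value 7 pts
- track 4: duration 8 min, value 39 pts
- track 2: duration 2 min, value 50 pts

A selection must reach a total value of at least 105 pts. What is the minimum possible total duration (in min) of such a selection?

29

Subsets with value ≥ 105, sorted by total duration:
- track 10+track 3+track 4+track 2: duration 29, value 105
- track 5+track 3+track 4+track 2: duration 30, value 107
- track 10+track 5+track 4+track 2: duration 31, value 109
Minimum duration: 29 min.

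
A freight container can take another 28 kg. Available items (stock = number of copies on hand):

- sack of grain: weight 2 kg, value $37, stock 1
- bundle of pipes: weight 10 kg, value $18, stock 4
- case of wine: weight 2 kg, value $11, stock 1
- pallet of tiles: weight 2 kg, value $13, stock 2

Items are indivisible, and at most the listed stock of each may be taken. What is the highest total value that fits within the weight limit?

Best selections within weight 28 and stock limits:
- 1×sack of grain + 2×bundle of pipes + 1×case of wine + 2×pallet of tiles: weight 28, value 110
- 1×sack of grain + 2×bundle of pipes + 2×pallet of tiles: weight 26, value 99
- 1×sack of grain + 2×bundle of pipes + 1×case of wine + 1×pallet of tiles: weight 26, value 97
- 1×sack of grain + 1×bundle of pipes + 1×case of wine + 2×pallet of tiles: weight 18, value 92
Best: $110.

$110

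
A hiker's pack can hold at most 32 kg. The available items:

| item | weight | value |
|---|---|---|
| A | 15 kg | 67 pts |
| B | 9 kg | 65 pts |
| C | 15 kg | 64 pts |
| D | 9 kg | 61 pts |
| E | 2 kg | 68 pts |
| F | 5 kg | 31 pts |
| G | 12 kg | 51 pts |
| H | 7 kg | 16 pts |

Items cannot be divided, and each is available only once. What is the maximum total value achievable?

245 pts

Check high-value combinations within 32 kg:
- B+D+E+G: weight 9+9+2+12=32, value 65+61+68+51=245
- B+D+E+F+H: weight 9+9+2+5+7=32, value 65+61+68+31+16=241
- A+B+E+F: weight 15+9+2+5=31, value 67+65+68+31=231
- B+C+E+F: weight 9+15+2+5=31, value 65+64+68+31=228
Best: 245 pts.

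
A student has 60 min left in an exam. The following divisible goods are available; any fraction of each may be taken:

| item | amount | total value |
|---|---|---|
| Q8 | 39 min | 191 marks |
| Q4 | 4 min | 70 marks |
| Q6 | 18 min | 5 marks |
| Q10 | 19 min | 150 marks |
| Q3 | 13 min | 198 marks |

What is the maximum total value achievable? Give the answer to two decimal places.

535.54

Take in order of value per unit:
- Q4 (70/4 per unit): all 4 → value 70, running total 70.00
- Q3 (198/13 per unit): all 13 → value 198, running total 268.00
- Q10 (150/19 per unit): all 19 → value 150, running total 418.00
- Q8 (191/39 per unit): 24 of 39 → value 24×191/39 = 117.5385, running total 535.54
Total 535.54.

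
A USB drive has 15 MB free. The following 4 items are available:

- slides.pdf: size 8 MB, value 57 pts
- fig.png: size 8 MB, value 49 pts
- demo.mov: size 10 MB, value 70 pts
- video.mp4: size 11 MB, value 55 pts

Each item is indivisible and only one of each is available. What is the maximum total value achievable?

70 pts

This is a 0/1 knapsack; check combinations near the capacity.
- demo.mov: size 10, value 70
- slides.pdf: size 8, value 57
- video.mp4: size 11, value 55
- fig.png: size 8, value 49
Best: 70 pts.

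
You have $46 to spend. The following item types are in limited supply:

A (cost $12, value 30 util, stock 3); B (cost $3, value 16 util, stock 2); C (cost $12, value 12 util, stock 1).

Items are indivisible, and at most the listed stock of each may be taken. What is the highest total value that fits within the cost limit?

Best selections within cost 46 and stock limits:
- 3×A + 2×B: cost 42, value 122
- 3×A + 1×B: cost 39, value 106
- 2×A + 2×B + 1×C: cost 42, value 104
- 2×A + 2×B: cost 30, value 92
Best: 122 util.

122 util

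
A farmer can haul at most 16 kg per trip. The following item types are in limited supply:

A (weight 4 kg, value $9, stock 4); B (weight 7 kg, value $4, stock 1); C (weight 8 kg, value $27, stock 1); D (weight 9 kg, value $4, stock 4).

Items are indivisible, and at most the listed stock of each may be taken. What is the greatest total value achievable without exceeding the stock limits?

Top feasible selections:
- 2×A + 1×C: weight 16, value 45
- 1×A + 1×C: weight 12, value 36
Best: $45.

$45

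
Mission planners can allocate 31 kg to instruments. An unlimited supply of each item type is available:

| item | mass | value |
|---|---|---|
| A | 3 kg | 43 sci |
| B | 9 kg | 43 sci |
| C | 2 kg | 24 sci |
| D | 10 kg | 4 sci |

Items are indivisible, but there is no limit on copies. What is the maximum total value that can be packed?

Best value-per-unit is A at 43/3; filling with it alone gives 10×43 = 430.
Optimal mix: 9×A + 2×C → mass 31, value 435.

435 sci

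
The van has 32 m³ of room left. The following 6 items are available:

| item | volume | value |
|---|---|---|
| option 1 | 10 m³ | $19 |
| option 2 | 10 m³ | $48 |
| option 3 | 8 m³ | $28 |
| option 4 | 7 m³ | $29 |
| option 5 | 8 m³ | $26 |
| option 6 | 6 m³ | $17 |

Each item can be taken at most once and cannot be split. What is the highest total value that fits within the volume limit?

Check high-value combinations within 32 m³:
- option 2+option 3+option 4+option 6: volume 10+8+7+6=31, value 48+28+29+17=122
- option 2+option 4+option 5+option 6: volume 10+7+8+6=31, value 48+29+26+17=120
- option 2+option 3+option 5+option 6: volume 10+8+8+6=32, value 48+28+26+17=119
Best: $122.

$122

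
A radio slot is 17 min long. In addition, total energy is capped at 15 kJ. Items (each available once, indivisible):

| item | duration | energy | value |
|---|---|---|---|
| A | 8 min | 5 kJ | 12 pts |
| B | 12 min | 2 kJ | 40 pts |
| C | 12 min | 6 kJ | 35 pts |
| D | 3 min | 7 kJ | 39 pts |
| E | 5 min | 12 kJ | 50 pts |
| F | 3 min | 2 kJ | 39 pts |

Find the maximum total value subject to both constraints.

90 pts

Feasible sets respecting both limits:
- B+E: duration 17, energy 14, value 90
- A+D+F: duration 14, energy 14, value 90
- E+F: duration 8, energy 14, value 89
Best: 90 pts.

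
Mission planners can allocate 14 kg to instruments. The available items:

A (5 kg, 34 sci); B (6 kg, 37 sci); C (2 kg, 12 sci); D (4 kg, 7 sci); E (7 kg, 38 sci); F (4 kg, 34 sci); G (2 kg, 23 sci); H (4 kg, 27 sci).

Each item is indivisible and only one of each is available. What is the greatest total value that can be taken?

Check high-value combinations within 14 kg:
- B+C+F+G: mass 6+2+4+2=14, value 37+12+34+23=106
- A+C+F+G: mass 5+2+4+2=13, value 34+12+34+23=103
- B+C+G+H: mass 6+2+2+4=14, value 37+12+23+27=99
- B+F+H: mass 6+4+4=14, value 37+34+27=98
Best: 106 sci.

106 sci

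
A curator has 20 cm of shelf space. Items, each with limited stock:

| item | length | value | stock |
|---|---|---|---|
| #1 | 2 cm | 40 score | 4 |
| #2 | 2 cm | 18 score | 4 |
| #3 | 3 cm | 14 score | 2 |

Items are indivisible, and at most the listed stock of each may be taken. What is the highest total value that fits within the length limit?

Top feasible selections:
- 4×#1 + 4×#2 + 1×#3: length 19, value 246
- 4×#1 + 3×#2 + 2×#3: length 20, value 242
Best: 246 score.

246 score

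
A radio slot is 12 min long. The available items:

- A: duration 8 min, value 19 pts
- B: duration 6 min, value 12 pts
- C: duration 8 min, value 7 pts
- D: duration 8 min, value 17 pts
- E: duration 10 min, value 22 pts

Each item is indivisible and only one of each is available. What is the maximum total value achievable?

Check high-value combinations within 12 min:
- E: duration 10, value 22
- A: duration 8, value 19
- D: duration 8, value 17
Best: 22 pts.

22 pts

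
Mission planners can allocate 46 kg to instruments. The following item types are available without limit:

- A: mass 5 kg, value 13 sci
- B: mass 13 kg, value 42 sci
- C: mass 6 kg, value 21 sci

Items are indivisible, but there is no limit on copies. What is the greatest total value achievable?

152 sci

Best value-per-unit is C at 21/6; filling with it alone gives 7×21 = 147.
Optimal mix: 2×A + 6×C → mass 46, value 152.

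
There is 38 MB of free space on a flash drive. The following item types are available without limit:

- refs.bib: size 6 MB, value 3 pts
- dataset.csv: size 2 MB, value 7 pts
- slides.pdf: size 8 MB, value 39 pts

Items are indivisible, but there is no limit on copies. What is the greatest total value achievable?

177 pts

Best value-per-unit is slides.pdf at 39/8; filling with it alone gives 4×39 = 156.
Optimal mix: 3×dataset.csv + 4×slides.pdf → size 38, value 177.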